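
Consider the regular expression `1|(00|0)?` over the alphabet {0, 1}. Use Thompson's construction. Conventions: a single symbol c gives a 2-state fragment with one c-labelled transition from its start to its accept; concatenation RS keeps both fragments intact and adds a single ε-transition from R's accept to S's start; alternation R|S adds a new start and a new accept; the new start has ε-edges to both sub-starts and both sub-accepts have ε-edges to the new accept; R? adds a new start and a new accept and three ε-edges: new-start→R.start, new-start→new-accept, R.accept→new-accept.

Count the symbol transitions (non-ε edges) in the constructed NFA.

4

Building bottom-up:
Each of the 4 symbol leaves contributes exactly 1 symbol transition.
  00 — 2 symbol transitions
  00|0 — 3 symbol transitions
  (00|0)? — 3 symbol transitions
  1|(00|0)? — 4 symbol transitions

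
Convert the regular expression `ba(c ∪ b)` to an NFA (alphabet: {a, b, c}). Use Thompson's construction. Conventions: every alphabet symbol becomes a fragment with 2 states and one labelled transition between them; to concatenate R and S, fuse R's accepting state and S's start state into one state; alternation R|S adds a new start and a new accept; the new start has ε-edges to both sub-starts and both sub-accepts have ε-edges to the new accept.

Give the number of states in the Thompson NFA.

8

Recursing over subexpressions:
Each of the 4 symbol leaves contributes a 2-state fragment.
  c ∪ b : 6 states
  ba(c ∪ b) : 8 states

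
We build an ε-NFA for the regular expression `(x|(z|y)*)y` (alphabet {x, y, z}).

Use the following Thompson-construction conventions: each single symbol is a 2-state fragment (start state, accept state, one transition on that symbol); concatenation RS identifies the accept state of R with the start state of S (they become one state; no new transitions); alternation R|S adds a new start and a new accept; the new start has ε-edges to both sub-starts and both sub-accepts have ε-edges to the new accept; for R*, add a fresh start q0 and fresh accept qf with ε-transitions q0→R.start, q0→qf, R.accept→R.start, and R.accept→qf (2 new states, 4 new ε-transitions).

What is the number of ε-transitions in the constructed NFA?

12

Recursing over subexpressions:
Each of the 4 symbol leaves contributes 0 ε-transitions.
  z|y = 4 ε-transitions
  (z|y)* = 8 ε-transitions
  x|(z|y)* = 12 ε-transitions
  (x|(z|y)*)y = 12 ε-transitions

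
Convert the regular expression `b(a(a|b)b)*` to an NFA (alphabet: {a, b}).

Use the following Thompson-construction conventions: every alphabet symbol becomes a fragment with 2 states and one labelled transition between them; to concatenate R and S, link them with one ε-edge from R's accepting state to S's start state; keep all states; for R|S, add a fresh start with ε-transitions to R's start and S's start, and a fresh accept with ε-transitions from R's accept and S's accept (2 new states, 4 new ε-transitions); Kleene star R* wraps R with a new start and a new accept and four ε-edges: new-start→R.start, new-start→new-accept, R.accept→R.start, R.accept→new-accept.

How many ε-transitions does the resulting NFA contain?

11

Building bottom-up:
Each of the 5 symbol leaves contributes 0 ε-transitions.
  a|b = 4 ε-transitions
  a(a|b)b = 6 ε-transitions
  (a(a|b)b)* = 10 ε-transitions
  b(a(a|b)b)* = 11 ε-transitions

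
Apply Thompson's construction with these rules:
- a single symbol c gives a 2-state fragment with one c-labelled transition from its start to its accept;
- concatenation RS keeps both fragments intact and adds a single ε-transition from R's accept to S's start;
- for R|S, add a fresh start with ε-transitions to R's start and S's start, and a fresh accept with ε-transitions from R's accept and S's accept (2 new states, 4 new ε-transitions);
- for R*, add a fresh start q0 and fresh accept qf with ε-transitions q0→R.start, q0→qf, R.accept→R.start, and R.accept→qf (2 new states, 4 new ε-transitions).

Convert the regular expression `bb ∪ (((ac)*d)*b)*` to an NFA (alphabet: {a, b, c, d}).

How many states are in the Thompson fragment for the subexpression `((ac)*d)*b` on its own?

12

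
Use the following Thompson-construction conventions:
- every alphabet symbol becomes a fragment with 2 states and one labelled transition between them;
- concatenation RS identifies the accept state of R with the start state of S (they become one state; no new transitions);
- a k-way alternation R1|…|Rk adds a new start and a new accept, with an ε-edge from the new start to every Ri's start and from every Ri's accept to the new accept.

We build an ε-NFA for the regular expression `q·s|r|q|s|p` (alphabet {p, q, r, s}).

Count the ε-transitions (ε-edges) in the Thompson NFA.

Recursing over subexpressions:
Each of the 6 symbol leaves contributes 0 ε-transitions.
  q·s — 0 ε-transitions
  q·s|r|q|s|p — 10 ε-transitions

10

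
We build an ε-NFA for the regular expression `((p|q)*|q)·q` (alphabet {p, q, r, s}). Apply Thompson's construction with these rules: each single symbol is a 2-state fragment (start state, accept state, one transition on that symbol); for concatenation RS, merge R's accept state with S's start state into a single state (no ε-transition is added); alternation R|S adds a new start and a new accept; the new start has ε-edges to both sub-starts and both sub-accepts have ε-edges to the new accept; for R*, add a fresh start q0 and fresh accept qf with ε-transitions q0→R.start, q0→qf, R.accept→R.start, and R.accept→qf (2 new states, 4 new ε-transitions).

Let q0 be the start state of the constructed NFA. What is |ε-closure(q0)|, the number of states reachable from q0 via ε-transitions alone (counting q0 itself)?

8

Work bottom-up. For each fragment F, track |ε-closure(F.start)| and whether F's accept lies in that closure (i.e. whether F accepts ε). A single-symbol fragment has closure size 1 and does not accept ε.
  p|q — new start ε-reaches every alternative's start; none of them accept ε, so the new accept is not reached: C = 1 + 1 + 1 = 3
  (p|q)* — the star's fresh start ε-reaches both the body's start and the fresh accept: C = 2 + 3 = 5
  (p|q)*|q — new start ε-reaches every alternative's start; at least one alternative accepts ε, so the union's new accept is reached too: C = 1 + 5 + 1 + 1 = 8
  ((p|q)*|q)·q — C = 8 + (1−1) = 8 (closure spills across the concat boundary because the left factor accepts ε)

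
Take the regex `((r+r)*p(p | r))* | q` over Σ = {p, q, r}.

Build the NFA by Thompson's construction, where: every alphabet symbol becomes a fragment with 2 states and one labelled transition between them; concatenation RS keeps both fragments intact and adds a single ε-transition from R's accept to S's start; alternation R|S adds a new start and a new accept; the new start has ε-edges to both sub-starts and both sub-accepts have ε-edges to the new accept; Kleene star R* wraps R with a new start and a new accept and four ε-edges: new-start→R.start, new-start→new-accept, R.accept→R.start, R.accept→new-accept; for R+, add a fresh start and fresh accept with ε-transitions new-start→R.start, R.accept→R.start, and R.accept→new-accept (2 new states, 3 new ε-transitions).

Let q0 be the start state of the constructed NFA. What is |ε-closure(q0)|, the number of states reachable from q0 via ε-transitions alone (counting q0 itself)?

10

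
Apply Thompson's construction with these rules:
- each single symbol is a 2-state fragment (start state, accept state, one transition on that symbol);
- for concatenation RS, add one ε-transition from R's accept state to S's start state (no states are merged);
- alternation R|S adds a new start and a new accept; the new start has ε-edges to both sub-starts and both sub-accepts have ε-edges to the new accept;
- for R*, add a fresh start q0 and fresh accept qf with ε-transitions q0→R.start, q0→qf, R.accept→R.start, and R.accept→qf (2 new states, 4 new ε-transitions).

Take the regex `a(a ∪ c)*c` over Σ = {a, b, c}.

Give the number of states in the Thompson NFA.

Per subexpression:
Each of the 4 symbol leaves contributes a 2-state fragment.
  a ∪ c → 6 states
  (a ∪ c)* → 8 states
  a(a ∪ c)*c → 12 states

12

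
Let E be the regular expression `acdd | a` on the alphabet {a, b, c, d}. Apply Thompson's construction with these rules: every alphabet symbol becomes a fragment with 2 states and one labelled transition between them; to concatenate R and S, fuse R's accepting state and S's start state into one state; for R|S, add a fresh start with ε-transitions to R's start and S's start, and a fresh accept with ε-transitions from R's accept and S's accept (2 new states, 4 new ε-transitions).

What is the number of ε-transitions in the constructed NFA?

4

Recursing over subexpressions:
Each of the 5 symbol leaves contributes 0 ε-transitions.
  acdd = 0 ε-transitions
  acdd | a = 4 ε-transitions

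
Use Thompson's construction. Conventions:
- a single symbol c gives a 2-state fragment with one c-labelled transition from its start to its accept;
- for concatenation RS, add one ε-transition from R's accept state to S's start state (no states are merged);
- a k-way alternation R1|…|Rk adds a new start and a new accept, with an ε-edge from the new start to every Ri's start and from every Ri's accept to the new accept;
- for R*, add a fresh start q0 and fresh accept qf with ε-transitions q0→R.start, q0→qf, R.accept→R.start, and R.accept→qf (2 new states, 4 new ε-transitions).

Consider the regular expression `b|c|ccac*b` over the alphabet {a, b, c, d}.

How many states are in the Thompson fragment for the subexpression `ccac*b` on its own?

Fragment for `ccac*b`:
Each of the 5 symbol leaves contributes a 2-state fragment.
  c* : 4 states
  ccac*b : 12 states

12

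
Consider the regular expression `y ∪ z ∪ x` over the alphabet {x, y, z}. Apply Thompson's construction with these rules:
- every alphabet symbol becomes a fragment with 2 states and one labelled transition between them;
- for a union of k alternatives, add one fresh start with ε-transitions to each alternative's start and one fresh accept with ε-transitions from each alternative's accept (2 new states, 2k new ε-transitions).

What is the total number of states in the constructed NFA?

Per subexpression:
Each of the 3 symbol leaves contributes a 2-state fragment.
  y ∪ z ∪ x : 8 states

8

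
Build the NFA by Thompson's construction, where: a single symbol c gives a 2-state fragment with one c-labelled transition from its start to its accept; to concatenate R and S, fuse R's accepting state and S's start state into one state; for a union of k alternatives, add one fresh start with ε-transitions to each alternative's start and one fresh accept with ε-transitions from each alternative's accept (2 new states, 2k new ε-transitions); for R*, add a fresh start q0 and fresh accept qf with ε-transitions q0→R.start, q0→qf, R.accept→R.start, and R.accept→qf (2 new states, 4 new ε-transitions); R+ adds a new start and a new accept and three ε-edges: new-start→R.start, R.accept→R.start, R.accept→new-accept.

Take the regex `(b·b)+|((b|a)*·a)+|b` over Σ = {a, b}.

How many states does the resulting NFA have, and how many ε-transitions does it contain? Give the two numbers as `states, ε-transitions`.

20, 20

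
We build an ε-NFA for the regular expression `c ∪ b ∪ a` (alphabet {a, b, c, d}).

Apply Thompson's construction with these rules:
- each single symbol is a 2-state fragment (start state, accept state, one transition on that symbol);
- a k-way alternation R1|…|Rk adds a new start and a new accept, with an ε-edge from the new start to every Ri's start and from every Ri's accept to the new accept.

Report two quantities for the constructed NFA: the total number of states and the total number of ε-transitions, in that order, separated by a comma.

Bottom-up over the parse tree:
Each of the 3 symbol leaves contributes 2 states and 0 ε-transitions.
  c ∪ b ∪ a : 8 states, 6 ε-transitions

8, 6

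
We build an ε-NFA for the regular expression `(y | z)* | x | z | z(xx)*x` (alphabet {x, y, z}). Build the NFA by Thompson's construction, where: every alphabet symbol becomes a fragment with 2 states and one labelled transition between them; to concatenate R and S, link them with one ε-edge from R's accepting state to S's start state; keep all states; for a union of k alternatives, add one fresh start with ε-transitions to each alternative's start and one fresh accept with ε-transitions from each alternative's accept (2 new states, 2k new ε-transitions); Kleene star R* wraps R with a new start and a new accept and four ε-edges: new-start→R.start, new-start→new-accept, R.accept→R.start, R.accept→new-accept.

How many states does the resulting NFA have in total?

24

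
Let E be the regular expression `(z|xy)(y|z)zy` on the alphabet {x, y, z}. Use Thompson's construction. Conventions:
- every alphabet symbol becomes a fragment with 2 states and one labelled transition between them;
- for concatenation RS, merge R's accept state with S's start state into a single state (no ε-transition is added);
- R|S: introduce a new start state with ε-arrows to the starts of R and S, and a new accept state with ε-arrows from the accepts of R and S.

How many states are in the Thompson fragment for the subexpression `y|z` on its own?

6

Fragment for `y|z`:
Each of the 2 symbol leaves contributes a 2-state fragment.
  y|z — 6 states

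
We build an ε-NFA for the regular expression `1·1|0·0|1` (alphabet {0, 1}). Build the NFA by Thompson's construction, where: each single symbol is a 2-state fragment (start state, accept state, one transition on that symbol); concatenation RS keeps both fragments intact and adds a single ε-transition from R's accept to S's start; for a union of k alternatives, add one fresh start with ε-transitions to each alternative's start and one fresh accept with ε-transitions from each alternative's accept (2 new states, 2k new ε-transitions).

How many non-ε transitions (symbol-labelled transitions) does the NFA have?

5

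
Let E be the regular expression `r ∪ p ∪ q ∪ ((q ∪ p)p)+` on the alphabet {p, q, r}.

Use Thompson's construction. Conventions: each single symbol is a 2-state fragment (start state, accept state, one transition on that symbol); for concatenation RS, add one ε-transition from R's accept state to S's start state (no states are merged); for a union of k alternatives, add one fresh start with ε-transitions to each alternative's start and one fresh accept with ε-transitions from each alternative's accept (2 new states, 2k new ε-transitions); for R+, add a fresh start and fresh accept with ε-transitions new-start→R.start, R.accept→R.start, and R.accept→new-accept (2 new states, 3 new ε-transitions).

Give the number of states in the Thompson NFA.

Bottom-up over the parse tree:
Each of the 6 symbol leaves contributes a 2-state fragment.
  q ∪ p : 6 states
  (q ∪ p)p : 8 states
  ((q ∪ p)p)+ : 10 states
  r ∪ p ∪ q ∪ ((q ∪ p)p)+ : 18 states

18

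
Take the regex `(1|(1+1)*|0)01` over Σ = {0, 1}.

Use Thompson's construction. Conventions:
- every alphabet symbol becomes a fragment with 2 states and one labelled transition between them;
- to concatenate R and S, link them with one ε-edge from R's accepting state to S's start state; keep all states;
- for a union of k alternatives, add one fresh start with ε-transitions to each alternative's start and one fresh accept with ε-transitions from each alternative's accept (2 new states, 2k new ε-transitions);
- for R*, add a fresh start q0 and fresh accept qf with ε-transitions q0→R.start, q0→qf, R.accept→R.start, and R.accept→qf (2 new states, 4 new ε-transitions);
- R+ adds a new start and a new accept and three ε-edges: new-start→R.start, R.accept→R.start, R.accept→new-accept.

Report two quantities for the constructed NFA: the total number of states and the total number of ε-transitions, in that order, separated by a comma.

18, 16

Per subexpression:
Each of the 6 symbol leaves contributes 2 states and 0 ε-transitions.
  1+ = 4 states, 3 ε-transitions
  1+1 = 6 states, 4 ε-transitions
  (1+1)* = 8 states, 8 ε-transitions
  1|(1+1)*|0 = 14 states, 14 ε-transitions
  (1|(1+1)*|0)01 = 18 states, 16 ε-transitions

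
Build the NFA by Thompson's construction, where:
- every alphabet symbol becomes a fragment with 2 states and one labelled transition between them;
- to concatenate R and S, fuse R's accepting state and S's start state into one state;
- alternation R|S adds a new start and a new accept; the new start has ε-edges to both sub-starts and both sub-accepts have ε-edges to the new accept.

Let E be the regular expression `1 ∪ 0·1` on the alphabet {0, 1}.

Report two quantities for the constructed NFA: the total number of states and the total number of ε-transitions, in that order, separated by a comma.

7, 4

Recursing over subexpressions:
Each of the 3 symbol leaves contributes 2 states and 0 ε-transitions.
  0·1 : 3 states, 0 ε-transitions
  1 ∪ 0·1 : 7 states, 4 ε-transitions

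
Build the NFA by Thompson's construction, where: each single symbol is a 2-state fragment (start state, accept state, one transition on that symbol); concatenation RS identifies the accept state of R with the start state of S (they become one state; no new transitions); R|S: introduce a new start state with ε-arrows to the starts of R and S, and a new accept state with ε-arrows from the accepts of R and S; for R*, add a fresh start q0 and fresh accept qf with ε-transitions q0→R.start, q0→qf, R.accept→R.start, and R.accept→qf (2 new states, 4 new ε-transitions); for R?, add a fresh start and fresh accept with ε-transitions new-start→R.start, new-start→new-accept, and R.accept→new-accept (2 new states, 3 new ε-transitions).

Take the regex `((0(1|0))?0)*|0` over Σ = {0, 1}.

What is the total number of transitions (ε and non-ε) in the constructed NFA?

20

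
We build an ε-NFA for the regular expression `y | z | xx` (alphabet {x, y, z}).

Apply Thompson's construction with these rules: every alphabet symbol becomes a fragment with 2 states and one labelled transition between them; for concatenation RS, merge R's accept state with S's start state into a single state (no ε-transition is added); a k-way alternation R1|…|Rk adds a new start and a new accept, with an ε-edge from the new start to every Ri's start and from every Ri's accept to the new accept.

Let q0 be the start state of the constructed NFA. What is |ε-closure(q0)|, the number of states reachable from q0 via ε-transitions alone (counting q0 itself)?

Let C(F) = |ε-closure(F.start)| within fragment F, and note whether F accepts ε. Symbol fragments have C = 1 and do not accept ε. Then:
  xx — same as the first factor's closure: |closure| = 1
  y | z | xx — |closure| = 1 + 1 + 1 + 1 = 4 (the new accept is not ε-reachable since no branch accepts ε)

4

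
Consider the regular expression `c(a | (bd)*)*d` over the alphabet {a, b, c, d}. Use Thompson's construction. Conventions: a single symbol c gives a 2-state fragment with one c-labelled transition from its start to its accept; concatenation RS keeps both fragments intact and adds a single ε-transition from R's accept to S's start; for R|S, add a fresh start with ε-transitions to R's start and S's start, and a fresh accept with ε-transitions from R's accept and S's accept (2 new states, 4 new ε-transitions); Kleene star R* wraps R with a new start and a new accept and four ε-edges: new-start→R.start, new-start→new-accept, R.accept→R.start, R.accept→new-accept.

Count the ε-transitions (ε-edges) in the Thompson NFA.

Per subexpression:
Each of the 5 symbol leaves contributes 0 ε-transitions.
  bd → 1 ε-transition
  (bd)* → 5 ε-transitions
  a | (bd)* → 9 ε-transitions
  (a | (bd)*)* → 13 ε-transitions
  c(a | (bd)*)*d → 15 ε-transitions

15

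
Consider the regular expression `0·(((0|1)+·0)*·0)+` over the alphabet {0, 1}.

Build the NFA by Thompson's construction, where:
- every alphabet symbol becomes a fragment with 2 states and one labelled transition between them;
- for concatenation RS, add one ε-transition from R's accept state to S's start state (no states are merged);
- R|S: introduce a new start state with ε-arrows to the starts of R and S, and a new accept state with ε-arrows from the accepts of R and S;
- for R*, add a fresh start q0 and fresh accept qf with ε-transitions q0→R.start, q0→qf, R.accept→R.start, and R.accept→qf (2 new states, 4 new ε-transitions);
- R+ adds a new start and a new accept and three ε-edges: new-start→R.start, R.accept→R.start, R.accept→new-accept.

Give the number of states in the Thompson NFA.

18

Per subexpression:
Each of the 5 symbol leaves contributes a 2-state fragment.
  0|1 — 6 states
  (0|1)+ — 8 states
  (0|1)+·0 — 10 states
  ((0|1)+·0)* — 12 states
  ((0|1)+·0)*·0 — 14 states
  (((0|1)+·0)*·0)+ — 16 states
  0·(((0|1)+·0)*·0)+ — 18 states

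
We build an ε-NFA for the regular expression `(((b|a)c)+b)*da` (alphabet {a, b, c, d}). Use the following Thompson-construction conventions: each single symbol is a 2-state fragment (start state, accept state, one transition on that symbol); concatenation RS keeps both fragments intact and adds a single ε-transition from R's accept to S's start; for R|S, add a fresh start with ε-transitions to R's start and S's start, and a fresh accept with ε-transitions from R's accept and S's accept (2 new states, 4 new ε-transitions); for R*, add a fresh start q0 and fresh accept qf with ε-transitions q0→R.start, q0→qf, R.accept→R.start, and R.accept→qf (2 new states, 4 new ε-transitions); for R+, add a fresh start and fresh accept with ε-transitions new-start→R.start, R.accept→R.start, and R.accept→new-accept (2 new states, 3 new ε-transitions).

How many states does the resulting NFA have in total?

Recursing over subexpressions:
Each of the 6 symbol leaves contributes a 2-state fragment.
  b|a — 6 states
  (b|a)c — 8 states
  ((b|a)c)+ — 10 states
  ((b|a)c)+b — 12 states
  (((b|a)c)+b)* — 14 states
  (((b|a)c)+b)*da — 18 states

18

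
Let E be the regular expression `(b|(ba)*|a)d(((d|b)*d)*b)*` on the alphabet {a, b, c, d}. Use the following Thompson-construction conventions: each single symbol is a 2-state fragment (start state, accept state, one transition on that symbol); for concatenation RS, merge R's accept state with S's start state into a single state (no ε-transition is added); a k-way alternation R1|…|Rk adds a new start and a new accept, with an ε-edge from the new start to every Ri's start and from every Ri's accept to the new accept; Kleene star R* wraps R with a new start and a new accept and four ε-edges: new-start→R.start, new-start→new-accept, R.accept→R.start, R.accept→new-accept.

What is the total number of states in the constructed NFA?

Per subexpression:
Each of the 9 symbol leaves contributes a 2-state fragment.
  ba = 3 states
  (ba)* = 5 states
  b|(ba)*|a = 11 states
  d|b = 6 states
  (d|b)* = 8 states
  (d|b)*d = 9 states
  ((d|b)*d)* = 11 states
  ((d|b)*d)*b = 12 states
  (((d|b)*d)*b)* = 14 states
  (b|(ba)*|a)d(((d|b)*d)*b)* = 25 states

25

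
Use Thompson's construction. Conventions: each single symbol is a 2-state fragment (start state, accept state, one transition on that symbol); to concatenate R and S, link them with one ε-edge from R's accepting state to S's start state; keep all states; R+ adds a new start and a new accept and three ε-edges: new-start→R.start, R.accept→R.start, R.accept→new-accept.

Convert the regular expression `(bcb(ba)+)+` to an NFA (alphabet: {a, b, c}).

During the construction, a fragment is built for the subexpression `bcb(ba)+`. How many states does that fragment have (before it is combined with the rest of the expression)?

12

Fragment for `bcb(ba)+`:
Each of the 5 symbol leaves contributes a 2-state fragment.
  ba : 4 states
  (ba)+ : 6 states
  bcb(ba)+ : 12 states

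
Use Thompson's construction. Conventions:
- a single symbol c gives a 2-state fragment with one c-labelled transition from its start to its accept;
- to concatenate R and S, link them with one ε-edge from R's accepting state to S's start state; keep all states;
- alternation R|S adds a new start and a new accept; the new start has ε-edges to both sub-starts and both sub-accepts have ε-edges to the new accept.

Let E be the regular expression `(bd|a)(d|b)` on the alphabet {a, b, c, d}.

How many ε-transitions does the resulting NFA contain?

10

Per subexpression:
Each of the 5 symbol leaves contributes 0 ε-transitions.
  bd : 1 ε-transition
  bd|a : 5 ε-transitions
  d|b : 4 ε-transitions
  (bd|a)(d|b) : 10 ε-transitions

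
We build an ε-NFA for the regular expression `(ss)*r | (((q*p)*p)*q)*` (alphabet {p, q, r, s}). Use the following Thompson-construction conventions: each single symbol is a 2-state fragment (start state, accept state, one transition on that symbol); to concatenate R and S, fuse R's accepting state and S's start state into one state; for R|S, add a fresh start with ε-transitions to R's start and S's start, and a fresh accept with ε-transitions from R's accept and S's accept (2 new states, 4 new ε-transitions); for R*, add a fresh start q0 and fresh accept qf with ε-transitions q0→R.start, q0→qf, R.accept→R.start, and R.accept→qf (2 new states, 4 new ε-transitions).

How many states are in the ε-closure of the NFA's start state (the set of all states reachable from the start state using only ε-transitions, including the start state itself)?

14

Work bottom-up. For each fragment F, track |ε-closure(F.start)| and whether F's accept lies in that closure (i.e. whether F accepts ε). A single-symbol fragment has closure size 1 and does not accept ε.
  ss → C equals the left operand's closure size = 1 (its accept is not ε-reachable, so the closure stops there)
  (ss)* → new start has ε-edges to the inner start and to the new accept, so C = 2 + 1 = 3
  (ss)*r → C = 3 + (1−1) = 3 (closure spills across the concat boundary because the left factor accepts ε)
  q* → the star's fresh start ε-reaches both the body's start and the fresh accept: C = 2 + 1 = 3
  q*p → C = 3 + (1−1) = 3 (closure spills across the concat boundary because the left factor accepts ε)
  (q*p)* → C = 1 (new start) + 3 (body) + 1 (new accept) = 5
  (q*p)*p → C = 5 + (1−1) = 5 (closure spills across the concat boundary because the left factor accepts ε)
  ((q*p)*p)* → new start has ε-edges to the inner start and to the new accept, so C = 2 + 5 = 7
  ((q*p)*p)*q → C = 7 + (1−1) = 7 (closure spills across the concat boundary because the left factor accepts ε)
  (((q*p)*p)*q)* → new start has ε-edges to the inner start and to the new accept, so C = 2 + 7 = 9
  (ss)*r | (((q*p)*p)*q)* → new start ε-reaches every alternative's start; at least one alternative accepts ε, so the union's new accept is reached too: C = 1 + 3 + 9 + 1 = 14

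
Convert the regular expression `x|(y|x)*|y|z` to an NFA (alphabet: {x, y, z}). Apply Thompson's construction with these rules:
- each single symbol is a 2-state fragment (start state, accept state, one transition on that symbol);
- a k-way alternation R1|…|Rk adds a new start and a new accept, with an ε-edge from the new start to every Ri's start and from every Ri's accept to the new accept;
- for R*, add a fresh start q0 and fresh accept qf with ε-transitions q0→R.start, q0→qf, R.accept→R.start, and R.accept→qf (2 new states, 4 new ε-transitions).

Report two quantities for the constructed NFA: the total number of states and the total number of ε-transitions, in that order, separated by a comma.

16, 16

Per subexpression:
Each of the 5 symbol leaves contributes 2 states and 0 ε-transitions.
  y|x → 6 states, 4 ε-transitions
  (y|x)* → 8 states, 8 ε-transitions
  x|(y|x)*|y|z → 16 states, 16 ε-transitions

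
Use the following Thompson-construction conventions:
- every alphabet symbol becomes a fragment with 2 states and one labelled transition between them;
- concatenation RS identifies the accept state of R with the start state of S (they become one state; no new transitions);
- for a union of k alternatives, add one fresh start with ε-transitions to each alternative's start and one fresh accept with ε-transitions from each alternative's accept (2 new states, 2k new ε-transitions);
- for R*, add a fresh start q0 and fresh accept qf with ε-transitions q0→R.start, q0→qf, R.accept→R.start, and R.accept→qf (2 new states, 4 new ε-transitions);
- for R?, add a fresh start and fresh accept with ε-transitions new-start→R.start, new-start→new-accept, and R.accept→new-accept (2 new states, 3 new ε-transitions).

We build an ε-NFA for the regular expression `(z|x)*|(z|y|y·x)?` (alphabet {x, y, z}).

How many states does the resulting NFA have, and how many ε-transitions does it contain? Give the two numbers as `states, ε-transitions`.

By structural recursion:
Each of the 6 symbol leaves contributes 2 states and 0 ε-transitions.
  z|x — 6 states, 4 ε-transitions
  (z|x)* — 8 states, 8 ε-transitions
  y·x — 3 states, 0 ε-transitions
  z|y|y·x — 9 states, 6 ε-transitions
  (z|y|y·x)? — 11 states, 9 ε-transitions
  (z|x)*|(z|y|y·x)? — 21 states, 21 ε-transitions

21, 21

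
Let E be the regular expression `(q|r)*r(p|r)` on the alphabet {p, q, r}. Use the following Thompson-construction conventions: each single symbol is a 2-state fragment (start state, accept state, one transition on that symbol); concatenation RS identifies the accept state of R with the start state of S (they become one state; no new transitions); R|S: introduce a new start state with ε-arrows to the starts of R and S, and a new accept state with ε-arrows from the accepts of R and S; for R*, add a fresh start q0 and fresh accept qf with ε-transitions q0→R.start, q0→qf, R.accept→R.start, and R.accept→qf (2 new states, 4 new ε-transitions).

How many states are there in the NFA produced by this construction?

14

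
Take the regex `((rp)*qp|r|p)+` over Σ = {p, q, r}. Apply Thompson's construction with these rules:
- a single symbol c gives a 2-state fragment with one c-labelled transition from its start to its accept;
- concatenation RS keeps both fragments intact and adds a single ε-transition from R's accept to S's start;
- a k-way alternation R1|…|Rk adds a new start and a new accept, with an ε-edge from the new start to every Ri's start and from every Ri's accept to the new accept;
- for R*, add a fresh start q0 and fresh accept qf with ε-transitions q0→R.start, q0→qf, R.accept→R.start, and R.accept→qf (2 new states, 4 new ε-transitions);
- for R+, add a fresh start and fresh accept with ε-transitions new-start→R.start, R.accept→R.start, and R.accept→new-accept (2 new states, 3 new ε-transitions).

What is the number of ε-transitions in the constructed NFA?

16

Bottom-up over the parse tree:
Each of the 6 symbol leaves contributes 0 ε-transitions.
  rp → 1 ε-transition
  (rp)* → 5 ε-transitions
  (rp)*qp → 7 ε-transitions
  (rp)*qp|r|p → 13 ε-transitions
  ((rp)*qp|r|p)+ → 16 ε-transitions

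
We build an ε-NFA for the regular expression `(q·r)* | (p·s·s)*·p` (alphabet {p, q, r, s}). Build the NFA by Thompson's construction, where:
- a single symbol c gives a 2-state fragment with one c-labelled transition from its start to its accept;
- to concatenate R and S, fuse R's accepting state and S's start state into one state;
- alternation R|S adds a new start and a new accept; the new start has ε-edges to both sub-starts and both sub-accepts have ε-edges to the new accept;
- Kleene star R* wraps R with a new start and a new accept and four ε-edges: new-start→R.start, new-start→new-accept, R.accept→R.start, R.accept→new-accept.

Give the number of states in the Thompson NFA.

14

Recursing over subexpressions:
Each of the 6 symbol leaves contributes a 2-state fragment.
  q·r = 3 states
  (q·r)* = 5 states
  p·s·s = 4 states
  (p·s·s)* = 6 states
  (p·s·s)*·p = 7 states
  (q·r)* | (p·s·s)*·p = 14 states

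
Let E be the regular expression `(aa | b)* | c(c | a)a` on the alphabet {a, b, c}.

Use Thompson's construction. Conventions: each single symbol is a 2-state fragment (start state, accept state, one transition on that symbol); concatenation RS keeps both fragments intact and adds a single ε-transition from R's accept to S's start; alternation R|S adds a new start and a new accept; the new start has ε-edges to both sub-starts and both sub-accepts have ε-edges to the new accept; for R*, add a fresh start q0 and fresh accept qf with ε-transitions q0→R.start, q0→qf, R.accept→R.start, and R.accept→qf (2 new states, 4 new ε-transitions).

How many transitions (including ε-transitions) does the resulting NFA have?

26

Bottom-up over the parse tree:
Each of the 7 symbol leaves contributes 1 transition (1 symbol, 0 ε).
  aa : 3 transitions (2 symbol, 1 ε)
  aa | b : 8 transitions (3 symbol, 5 ε)
  (aa | b)* : 12 transitions (3 symbol, 9 ε)
  c | a : 6 transitions (2 symbol, 4 ε)
  c(c | a)a : 10 transitions (4 symbol, 6 ε)
  (aa | b)* | c(c | a)a : 26 transitions (7 symbol, 19 ε)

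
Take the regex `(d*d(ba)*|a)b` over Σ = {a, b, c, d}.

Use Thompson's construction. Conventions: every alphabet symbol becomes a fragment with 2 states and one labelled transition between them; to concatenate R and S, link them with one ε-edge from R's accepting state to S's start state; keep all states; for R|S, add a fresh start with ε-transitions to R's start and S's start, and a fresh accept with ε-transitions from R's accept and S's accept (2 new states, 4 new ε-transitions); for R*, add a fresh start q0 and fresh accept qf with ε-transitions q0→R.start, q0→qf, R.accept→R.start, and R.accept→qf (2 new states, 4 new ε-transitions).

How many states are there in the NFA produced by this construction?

Recursing over subexpressions:
Each of the 6 symbol leaves contributes a 2-state fragment.
  d* : 4 states
  ba : 4 states
  (ba)* : 6 states
  d*d(ba)* : 12 states
  d*d(ba)*|a : 16 states
  (d*d(ba)*|a)b : 18 states

18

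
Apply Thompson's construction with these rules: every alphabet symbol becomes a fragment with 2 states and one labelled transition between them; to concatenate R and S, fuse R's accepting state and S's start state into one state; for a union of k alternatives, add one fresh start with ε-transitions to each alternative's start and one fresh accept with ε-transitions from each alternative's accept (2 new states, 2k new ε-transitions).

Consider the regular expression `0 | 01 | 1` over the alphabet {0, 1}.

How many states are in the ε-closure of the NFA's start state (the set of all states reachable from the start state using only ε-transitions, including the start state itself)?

Work bottom-up. For each fragment F, track |ε-closure(F.start)| and whether F's accept lies in that closure (i.e. whether F accepts ε). A single-symbol fragment has closure size 1 and does not accept ε.
  01 — C equals the left operand's closure size = 1 (its accept is not ε-reachable, so the closure stops there)
  0 | 01 | 1 — C = 1 + 1 + 1 + 1 = 4 (the new accept is not ε-reachable since no branch accepts ε)

4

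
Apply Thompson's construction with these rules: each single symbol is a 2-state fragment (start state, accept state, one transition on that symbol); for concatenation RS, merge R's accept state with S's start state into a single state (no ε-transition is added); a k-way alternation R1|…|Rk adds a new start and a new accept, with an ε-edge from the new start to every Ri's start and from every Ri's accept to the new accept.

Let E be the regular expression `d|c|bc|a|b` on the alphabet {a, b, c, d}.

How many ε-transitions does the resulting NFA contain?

Building bottom-up:
Each of the 6 symbol leaves contributes 0 ε-transitions.
  bc : 0 ε-transitions
  d|c|bc|a|b : 10 ε-transitions

10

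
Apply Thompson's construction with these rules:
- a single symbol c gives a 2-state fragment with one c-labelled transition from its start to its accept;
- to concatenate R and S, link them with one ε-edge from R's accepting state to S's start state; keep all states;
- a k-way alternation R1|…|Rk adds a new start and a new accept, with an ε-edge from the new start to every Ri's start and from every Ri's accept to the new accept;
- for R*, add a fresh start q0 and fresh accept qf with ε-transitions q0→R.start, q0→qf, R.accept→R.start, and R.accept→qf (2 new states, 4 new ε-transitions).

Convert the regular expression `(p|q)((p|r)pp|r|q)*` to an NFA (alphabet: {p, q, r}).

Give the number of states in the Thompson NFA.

24

Recursing over subexpressions:
Each of the 8 symbol leaves contributes a 2-state fragment.
  p|q : 6 states
  p|r : 6 states
  (p|r)pp : 10 states
  (p|r)pp|r|q : 16 states
  ((p|r)pp|r|q)* : 18 states
  (p|q)((p|r)pp|r|q)* : 24 states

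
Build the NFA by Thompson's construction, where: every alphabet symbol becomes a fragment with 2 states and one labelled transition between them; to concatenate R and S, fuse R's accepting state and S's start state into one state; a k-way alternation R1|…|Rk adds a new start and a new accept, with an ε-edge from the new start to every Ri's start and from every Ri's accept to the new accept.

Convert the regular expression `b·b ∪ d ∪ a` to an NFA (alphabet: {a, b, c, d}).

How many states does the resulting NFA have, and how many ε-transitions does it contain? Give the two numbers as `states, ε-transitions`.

By structural recursion:
Each of the 4 symbol leaves contributes 2 states and 0 ε-transitions.
  b·b : 3 states, 0 ε-transitions
  b·b ∪ d ∪ a : 9 states, 6 ε-transitions

9, 6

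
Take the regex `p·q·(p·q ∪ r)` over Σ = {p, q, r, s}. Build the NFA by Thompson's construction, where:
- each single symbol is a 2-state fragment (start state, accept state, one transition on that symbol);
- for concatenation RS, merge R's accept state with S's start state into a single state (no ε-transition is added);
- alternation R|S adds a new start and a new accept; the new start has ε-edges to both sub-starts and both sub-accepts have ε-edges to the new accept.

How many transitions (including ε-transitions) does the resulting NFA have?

9

Bottom-up over the parse tree:
Each of the 5 symbol leaves contributes 1 transition (1 symbol, 0 ε).
  p·q : 2 transitions (2 symbol, 0 ε)
  p·q ∪ r : 7 transitions (3 symbol, 4 ε)
  p·q·(p·q ∪ r) : 9 transitions (5 symbol, 4 ε)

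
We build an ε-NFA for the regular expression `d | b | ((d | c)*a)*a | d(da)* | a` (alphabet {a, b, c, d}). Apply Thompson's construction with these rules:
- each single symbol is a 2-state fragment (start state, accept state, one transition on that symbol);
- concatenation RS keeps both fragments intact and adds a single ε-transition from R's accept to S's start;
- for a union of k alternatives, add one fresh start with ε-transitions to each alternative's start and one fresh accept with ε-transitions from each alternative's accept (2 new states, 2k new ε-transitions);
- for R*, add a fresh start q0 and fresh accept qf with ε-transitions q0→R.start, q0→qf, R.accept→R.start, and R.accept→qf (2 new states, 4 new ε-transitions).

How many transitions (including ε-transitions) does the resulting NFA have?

40

Recursing over subexpressions:
Each of the 10 symbol leaves contributes 1 transition (1 symbol, 0 ε).
  d | c — 6 transitions (2 symbol, 4 ε)
  (d | c)* — 10 transitions (2 symbol, 8 ε)
  (d | c)*a — 12 transitions (3 symbol, 9 ε)
  ((d | c)*a)* — 16 transitions (3 symbol, 13 ε)
  ((d | c)*a)*a — 18 transitions (4 symbol, 14 ε)
  da — 3 transitions (2 symbol, 1 ε)
  (da)* — 7 transitions (2 symbol, 5 ε)
  d(da)* — 9 transitions (3 symbol, 6 ε)
  d | b | ((d | c)*a)*a | d(da)* | a — 40 transitions (10 symbol, 30 ε)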